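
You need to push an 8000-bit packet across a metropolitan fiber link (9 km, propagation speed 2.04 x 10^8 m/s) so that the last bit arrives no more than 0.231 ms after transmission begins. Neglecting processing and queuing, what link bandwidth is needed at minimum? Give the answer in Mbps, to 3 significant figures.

Propagation delay = 9000 / 204000000 = 0.0441176 ms.
Transmission budget = 0.231 − 0.0441176 = 0.186882 ms.
R ≥ L / t_tx = 8000 bits / 0.000186882 s = 42.8 Mbps.

42.8 Mbps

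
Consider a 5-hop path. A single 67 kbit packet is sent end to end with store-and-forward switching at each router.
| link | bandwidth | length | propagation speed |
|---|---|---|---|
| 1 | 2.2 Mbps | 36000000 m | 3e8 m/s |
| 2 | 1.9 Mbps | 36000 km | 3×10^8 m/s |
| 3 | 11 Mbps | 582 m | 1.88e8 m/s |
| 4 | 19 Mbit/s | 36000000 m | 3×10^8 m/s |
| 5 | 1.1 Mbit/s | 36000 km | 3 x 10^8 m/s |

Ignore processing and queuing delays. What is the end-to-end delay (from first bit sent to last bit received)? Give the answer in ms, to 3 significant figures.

616 ms

L = 67000 bits.
Transmission delays (L/R per hop): 30.4545, 35.2632, 6.09091, 3.52632, 60.9091 ms; sum = 136.244 ms.
Propagation delays (d/s per hop): 120, 120, 0.00309574, 120, 120 ms; sum = 480.003 ms.
End-to-end = 616 ms.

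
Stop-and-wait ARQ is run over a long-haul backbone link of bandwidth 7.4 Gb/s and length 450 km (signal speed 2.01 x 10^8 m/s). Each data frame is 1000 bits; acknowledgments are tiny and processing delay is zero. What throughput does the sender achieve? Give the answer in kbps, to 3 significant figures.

223 kbps

t_tx = L/R = 1000/7400000000 = 1.35135e-07 s.
t_prop = 450000/2.01e+08 = 0.00223881 s; RTT = 0.00447761 s.
Cycle = t_tx + RTT = 0.00447775 s.
Throughput = L / cycle = 1000 / 0.00447775 = 223 kbps.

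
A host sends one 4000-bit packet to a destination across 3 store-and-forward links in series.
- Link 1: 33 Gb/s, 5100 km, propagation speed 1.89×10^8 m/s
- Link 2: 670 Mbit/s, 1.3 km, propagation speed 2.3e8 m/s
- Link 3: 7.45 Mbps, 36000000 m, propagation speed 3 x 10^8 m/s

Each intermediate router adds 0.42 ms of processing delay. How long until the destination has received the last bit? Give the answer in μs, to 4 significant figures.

Transmission delays (L/R per hop): 0.121212, 5.97015, 536.913 μs; sum = 543.004 μs.
Propagation delays (d/s per hop): 26984.1, 5.65217, 120000 μs; sum = 146990 μs.
Processing at 2 router(s): 2 × 0.42 ms = 840 μs.
End-to-end = 148400 μs.

148400 μs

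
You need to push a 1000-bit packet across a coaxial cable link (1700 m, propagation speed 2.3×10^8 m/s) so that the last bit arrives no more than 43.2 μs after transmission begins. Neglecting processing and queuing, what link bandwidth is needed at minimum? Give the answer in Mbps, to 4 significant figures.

27.93 Mbps

Propagation delay = 1700 / 2.3e+08 = 7.3913 μs.
Transmission budget = 43.2 − 7.3913 = 35.8087 μs.
R ≥ L / t_tx = 1000 bits / 3.58087e-05 s = 27.93 Mbps.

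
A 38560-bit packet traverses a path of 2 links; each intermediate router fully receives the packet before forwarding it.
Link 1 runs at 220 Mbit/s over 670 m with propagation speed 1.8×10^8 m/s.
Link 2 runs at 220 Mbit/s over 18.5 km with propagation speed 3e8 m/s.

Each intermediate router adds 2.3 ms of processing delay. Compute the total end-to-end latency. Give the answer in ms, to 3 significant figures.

2.72 ms

Transmission delay per hop = L/R = 38560/220000000 = 0.175273 ms; 2 hops → 0.350545 ms.
Propagation delays (d/s per hop): 0.00372222, 0.0616667 ms; sum = 0.0653889 ms.
Processing at 1 router(s): 1 × 2.3 ms = 2.3 ms.
End-to-end = 2.72 ms.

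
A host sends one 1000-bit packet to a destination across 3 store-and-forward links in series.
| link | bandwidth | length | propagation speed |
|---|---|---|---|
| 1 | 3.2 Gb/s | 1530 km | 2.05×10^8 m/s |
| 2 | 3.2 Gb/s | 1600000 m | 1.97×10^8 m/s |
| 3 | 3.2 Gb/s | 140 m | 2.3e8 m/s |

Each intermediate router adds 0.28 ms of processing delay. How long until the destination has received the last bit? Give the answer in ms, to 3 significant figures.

Transmission delay per hop = L/R = 1000/3200000000 = 0.0003125 ms; 3 hops → 0.0009375 ms.
Propagation delays (d/s per hop): 7.46341, 8.12183, 0.000608696 ms; sum = 15.5859 ms.
Processing at 2 router(s): 2 × 0.28 ms = 0.56 ms.
End-to-end = 16.1 ms.

16.1 ms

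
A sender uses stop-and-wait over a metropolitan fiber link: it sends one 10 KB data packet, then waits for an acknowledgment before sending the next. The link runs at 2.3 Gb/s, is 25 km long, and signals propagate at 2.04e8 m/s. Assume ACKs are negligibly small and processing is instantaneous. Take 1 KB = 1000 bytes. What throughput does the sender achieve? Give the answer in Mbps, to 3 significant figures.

286 Mbps

t_tx = L/R = 80000/2300000000 = 3.47826e-05 s.
t_prop = 25000/204000000 = 0.000122549 s; RTT = 0.000245098 s.
Cycle = t_tx + RTT = 0.000279881 s.
Throughput = L / cycle = 80000 / 0.000279881 = 286 Mbps.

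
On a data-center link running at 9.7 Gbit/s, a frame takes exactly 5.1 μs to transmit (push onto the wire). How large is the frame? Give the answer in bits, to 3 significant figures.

L = R × t_tx = 9700000000 b/s × 5.1e-06 s = 49470 bits.

49500 bits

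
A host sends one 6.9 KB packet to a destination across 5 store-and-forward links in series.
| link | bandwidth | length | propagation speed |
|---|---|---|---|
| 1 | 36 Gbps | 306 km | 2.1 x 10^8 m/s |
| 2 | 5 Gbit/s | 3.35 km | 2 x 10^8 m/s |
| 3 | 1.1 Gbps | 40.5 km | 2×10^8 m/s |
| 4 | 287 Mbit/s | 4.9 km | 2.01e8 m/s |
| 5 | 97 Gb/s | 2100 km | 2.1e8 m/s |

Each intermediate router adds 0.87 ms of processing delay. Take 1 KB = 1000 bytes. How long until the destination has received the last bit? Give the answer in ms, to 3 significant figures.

L = 55200 bits.
Transmission delays (L/R per hop): 0.00153333, 0.01104, 0.0501818, 0.192334, 0.000569072 ms; sum = 0.255659 ms.
Propagation delays (d/s per hop): 1.45714, 0.01675, 0.2025, 0.0243781, 10 ms; sum = 11.7008 ms.
Processing at 4 router(s): 4 × 0.87 ms = 3.48 ms.
End-to-end = 15.4 ms.

15.4 ms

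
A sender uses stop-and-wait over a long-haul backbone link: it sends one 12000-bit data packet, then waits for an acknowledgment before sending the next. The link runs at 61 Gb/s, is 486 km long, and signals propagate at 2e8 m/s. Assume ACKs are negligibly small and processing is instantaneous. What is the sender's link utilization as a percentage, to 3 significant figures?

t_tx = L/R = 12000/61000000000 = 1.96721e-07 s.
t_prop = 486000/200000000 = 0.00243 s; RTT = 0.00486 s.
Cycle = t_tx + RTT = 0.0048602 s.
Utilization = t_tx / cycle = 1.96721e-07/0.0048602 = 0.00405 %.

0.00405 %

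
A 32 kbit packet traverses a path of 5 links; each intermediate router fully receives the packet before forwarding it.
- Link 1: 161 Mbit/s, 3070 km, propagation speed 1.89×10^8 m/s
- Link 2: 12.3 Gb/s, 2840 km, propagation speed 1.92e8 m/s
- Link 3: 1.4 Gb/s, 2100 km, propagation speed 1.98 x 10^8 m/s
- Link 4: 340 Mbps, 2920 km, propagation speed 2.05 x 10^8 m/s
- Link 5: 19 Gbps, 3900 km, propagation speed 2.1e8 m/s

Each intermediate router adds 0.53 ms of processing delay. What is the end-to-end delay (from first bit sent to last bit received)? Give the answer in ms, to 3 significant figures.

76.9 ms

L = 32000 bits.
Transmission delays (L/R per hop): 0.198758, 0.00260163, 0.0228571, 0.0941176, 0.00168421 ms; sum = 0.320018 ms.
Propagation delays (d/s per hop): 16.2434, 14.7917, 10.6061, 14.2439, 18.5714 ms; sum = 74.4564 ms.
Processing at 4 router(s): 4 × 0.53 ms = 2.12 ms.
End-to-end = 76.9 ms.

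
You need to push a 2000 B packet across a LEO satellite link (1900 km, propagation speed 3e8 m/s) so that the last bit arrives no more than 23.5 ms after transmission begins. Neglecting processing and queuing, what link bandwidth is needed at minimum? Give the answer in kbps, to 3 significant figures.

932 kbps

L = 16000 bits.
Propagation delay = 1900000 / 300000000 = 6.33333 ms.
Transmission budget = 23.5 − 6.33333 = 17.1667 ms.
R ≥ L / t_tx = 16000 bits / 0.0171667 s = 932 kbps.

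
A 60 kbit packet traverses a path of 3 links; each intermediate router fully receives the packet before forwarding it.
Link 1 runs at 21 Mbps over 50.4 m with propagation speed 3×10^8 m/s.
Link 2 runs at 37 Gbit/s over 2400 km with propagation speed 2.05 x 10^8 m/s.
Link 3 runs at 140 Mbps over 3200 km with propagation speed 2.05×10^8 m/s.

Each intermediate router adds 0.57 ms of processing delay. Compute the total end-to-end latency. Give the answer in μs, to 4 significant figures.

L = 60000 bits.
Transmission delays (L/R per hop): 2857.14, 1.62162, 428.571 μs; sum = 3287.34 μs.
Propagation delays (d/s per hop): 0.168, 11707.3, 15609.8 μs; sum = 27317.2 μs.
Processing at 2 router(s): 2 × 0.57 ms = 1140 μs.
End-to-end = 31740 μs.

31740 μs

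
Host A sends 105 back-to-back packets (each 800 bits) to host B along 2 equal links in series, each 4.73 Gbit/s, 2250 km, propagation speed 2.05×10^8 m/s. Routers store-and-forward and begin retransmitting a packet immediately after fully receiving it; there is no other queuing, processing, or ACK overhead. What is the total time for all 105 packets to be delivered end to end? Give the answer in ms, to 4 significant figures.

21.97 ms

Per-hop transmission t_tx = L/R = 800/4730000000 = 0.000169133 ms.
Per-hop propagation t_prop = 2250000/2.05e+08 = 10.9756 ms.
Pipeline fill: first packet needs 2·t_tx to clear all hops; remaining 104 packets each add one t_tx.
Total = (2+105-1)·t_tx + 2·t_prop = 106·0.000169133 + 2·10.9756 = 21.97 ms.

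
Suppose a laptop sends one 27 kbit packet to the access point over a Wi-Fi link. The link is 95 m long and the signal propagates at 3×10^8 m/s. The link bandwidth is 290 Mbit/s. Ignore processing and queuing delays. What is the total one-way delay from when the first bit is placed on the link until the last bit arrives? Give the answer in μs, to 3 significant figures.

L = 27000 bits.
Transmission delay = L/R = 27000 / 290000000 = 93.1034 μs.
Propagation delay = d/s = 95 m / 300000000 m/s = 0.316667 μs.
Total = 93.4 μs.

93.4 μs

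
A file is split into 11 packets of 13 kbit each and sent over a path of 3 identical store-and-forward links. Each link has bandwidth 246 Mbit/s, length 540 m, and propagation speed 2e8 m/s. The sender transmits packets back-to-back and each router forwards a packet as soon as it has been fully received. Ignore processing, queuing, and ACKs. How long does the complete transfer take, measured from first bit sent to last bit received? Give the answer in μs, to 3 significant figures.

Per-hop transmission t_tx = L/R = 13000/246000000 = 52.8455 μs.
Per-hop propagation t_prop = 540/200000000 = 2.7 μs.
Pipeline fill: first packet needs 3·t_tx to clear all hops; remaining 10 packets each add one t_tx.
Total = (3+11-1)·t_tx + 3·t_prop = 13·52.8455 + 3·2.7 = 695 μs.

695 μs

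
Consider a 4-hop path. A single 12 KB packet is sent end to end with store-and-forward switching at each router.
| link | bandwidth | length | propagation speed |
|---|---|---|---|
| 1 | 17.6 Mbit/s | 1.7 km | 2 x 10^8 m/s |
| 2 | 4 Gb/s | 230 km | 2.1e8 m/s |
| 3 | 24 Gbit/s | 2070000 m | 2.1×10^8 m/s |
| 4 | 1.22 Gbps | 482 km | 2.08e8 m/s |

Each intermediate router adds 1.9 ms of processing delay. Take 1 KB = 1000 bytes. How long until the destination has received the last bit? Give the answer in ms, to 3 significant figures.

L = 96000 bits.
Transmission delays (L/R per hop): 5.45455, 0.024, 0.004, 0.0786885 ms; sum = 5.56123 ms.
Propagation delays (d/s per hop): 0.0085, 1.09524, 9.85714, 2.31731 ms; sum = 13.2782 ms.
Processing at 3 router(s): 3 × 1.9 ms = 5.7 ms.
End-to-end = 24.5 ms.

24.5 ms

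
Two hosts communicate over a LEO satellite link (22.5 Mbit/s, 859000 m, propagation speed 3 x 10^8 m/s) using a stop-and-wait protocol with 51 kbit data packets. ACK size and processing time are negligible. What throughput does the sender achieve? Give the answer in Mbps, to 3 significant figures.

6.38 Mbps

t_tx = L/R = 51000/22500000 = 0.00226667 s.
t_prop = 859000/300000000 = 0.00286333 s; RTT = 0.00572667 s.
Cycle = t_tx + RTT = 0.00799333 s.
Throughput = L / cycle = 51000 / 0.00799333 = 6.38 Mbps.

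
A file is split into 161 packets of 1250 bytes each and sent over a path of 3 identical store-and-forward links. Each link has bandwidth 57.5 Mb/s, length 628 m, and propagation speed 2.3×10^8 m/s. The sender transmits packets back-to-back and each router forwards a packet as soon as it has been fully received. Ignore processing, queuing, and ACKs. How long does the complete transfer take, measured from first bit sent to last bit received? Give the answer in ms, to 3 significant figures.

28.4 ms

Per-hop transmission t_tx = L/R = 10000/57500000 = 0.173913 ms.
Per-hop propagation t_prop = 628/2.3e+08 = 0.00273043 ms.
Pipeline fill: first packet needs 3·t_tx to clear all hops; remaining 160 packets each add one t_tx.
Total = (3+161-1)·t_tx + 3·t_prop = 163·0.173913 + 3·0.00273043 = 28.4 ms.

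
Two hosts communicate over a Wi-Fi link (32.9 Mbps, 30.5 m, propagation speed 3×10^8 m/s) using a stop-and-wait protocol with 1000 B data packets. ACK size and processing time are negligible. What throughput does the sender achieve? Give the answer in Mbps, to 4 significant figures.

t_tx = L/R = 8000/32900000 = 0.000243161 s.
t_prop = 30.5/300000000 = 1.01667e-07 s; RTT = 2.03333e-07 s.
Cycle = t_tx + RTT = 0.000243364 s.
Throughput = L / cycle = 8000 / 0.000243364 = 32.87 Mbps.

32.87 Mbps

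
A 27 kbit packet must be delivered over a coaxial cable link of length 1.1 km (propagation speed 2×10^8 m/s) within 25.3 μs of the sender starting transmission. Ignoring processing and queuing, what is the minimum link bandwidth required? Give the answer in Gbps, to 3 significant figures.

1.36 Gbps

Propagation delay = 1100 / 200000000 = 5.5 μs.
Transmission budget = 25.3 − 5.5 = 19.8 μs.
R ≥ L / t_tx = 27000 bits / 1.98e-05 s = 1.36 Gbps.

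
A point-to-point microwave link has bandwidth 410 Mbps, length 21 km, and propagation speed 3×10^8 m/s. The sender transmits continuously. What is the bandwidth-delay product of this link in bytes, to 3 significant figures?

3590 bytes

Propagation delay = 21000 / 300000000 = 7e-05 s.
BDP = R × t_prop = 410000000 × 7e-05 = 28700 bits.
In bytes: 28700/8 = 3590 bytes.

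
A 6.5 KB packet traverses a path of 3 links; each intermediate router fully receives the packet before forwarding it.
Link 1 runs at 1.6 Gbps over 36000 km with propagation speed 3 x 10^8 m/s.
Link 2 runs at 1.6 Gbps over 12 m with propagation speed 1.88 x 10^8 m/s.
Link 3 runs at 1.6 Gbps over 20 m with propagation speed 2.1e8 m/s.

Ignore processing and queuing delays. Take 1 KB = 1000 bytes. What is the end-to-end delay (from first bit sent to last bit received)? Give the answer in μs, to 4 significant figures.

L = 52000 bits.
Transmission delay per hop = L/R = 52000/1600000000 = 32.5 μs; 3 hops → 97.5 μs.
Propagation delays (d/s per hop): 120000, 0.0638298, 0.0952381 μs; sum = 120000 μs.
End-to-end = 120100 μs.

120100 μs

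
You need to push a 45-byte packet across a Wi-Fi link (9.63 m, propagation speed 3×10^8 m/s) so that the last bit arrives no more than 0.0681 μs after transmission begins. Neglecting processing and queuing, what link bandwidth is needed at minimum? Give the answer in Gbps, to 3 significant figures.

L = 360 bits.
Propagation delay = 9.63 / 300000000 = 0.0321 μs.
Transmission budget = 0.0681 − 0.0321 = 0.036 μs.
R ≥ L / t_tx = 360 bits / 3.6e-08 s = 10.0 Gbps.

10.0 Gbps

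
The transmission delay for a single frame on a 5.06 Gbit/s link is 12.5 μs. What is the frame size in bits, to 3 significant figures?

63300 bits

L = R × t_tx = 5060000000 b/s × 1.25e-05 s = 63250 bits.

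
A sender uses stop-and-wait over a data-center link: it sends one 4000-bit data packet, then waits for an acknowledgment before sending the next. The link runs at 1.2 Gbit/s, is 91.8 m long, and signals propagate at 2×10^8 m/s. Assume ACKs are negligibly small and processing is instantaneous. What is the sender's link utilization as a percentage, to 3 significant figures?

78.4 %

t_tx = L/R = 4000/1200000000 = 3.33333e-06 s.
t_prop = 91.8/200000000 = 4.59e-07 s; RTT = 9.18e-07 s.
Cycle = t_tx + RTT = 4.25133e-06 s.
Utilization = t_tx / cycle = 3.33333e-06/4.25133e-06 = 78.4 %.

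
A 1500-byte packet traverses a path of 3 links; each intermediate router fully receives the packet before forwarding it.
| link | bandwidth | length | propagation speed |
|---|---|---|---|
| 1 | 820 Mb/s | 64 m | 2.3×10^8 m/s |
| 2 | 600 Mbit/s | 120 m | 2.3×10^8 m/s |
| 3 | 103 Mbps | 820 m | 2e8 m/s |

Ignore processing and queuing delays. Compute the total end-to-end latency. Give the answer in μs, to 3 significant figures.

L = 1500 × 8 = 12000 bits.
Transmission delays (L/R per hop): 14.6341, 20, 116.505 μs; sum = 151.139 μs.
Propagation delays (d/s per hop): 0.278261, 0.521739, 4.1 μs; sum = 4.9 μs.
End-to-end = 156 μs.

156 μs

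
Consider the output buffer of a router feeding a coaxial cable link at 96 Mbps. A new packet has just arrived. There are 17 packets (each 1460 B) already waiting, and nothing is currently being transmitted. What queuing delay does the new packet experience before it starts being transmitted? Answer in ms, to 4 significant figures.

2.068 ms

Each queued packet: L/R = 11680/96000000 = 0.121667 ms.
17 queued → 2.06833 ms.
Queuing delay = 2.068 ms.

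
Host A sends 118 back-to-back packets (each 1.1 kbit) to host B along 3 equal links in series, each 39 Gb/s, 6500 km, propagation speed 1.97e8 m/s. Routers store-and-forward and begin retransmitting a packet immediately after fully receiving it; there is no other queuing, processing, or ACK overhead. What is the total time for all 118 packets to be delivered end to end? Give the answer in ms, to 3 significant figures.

Per-hop transmission t_tx = L/R = 1100/39000000000 = 2.82051e-05 ms.
Per-hop propagation t_prop = 6500000/197000000 = 32.9949 ms.
Pipeline fill: first packet needs 3·t_tx to clear all hops; remaining 117 packets each add one t_tx.
Total = (3+118-1)·t_tx + 3·t_prop = 120·2.82051e-05 + 3·32.9949 = 99.0 ms.

99.0 ms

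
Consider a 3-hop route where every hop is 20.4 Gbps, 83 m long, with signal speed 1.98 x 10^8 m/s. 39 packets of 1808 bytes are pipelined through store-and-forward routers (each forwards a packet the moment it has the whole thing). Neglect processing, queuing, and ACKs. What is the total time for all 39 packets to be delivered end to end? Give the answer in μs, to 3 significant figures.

30.3 μs

Per-hop transmission t_tx = L/R = 14464/20400000000 = 0.70902 μs.
Per-hop propagation t_prop = 83/198000000 = 0.419192 μs.
Pipeline fill: first packet needs 3·t_tx to clear all hops; remaining 38 packets each add one t_tx.
Total = (3+39-1)·t_tx + 3·t_prop = 41·0.70902 + 3·0.419192 = 30.3 μs.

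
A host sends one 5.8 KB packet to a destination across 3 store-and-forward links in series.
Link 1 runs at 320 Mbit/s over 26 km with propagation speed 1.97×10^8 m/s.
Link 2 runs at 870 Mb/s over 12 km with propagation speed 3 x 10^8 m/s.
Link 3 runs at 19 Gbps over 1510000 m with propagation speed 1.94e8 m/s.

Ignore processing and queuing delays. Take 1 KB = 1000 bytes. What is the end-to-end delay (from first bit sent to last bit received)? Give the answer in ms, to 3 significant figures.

L = 46400 bits.
Transmission delays (L/R per hop): 0.145, 0.0533333, 0.00244211 ms; sum = 0.200775 ms.
Propagation delays (d/s per hop): 0.13198, 0.04, 7.78351 ms; sum = 7.95548 ms.
End-to-end = 8.16 ms.

8.16 ms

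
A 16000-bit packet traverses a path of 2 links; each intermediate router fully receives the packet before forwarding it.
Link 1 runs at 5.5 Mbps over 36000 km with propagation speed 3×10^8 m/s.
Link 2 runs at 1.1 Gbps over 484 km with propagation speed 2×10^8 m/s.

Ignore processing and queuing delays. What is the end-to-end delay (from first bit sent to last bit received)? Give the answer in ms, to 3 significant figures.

125 ms

Transmission delays (L/R per hop): 2.90909, 0.0145455 ms; sum = 2.92364 ms.
Propagation delays (d/s per hop): 120, 2.42 ms; sum = 122.42 ms.
End-to-end = 125 ms.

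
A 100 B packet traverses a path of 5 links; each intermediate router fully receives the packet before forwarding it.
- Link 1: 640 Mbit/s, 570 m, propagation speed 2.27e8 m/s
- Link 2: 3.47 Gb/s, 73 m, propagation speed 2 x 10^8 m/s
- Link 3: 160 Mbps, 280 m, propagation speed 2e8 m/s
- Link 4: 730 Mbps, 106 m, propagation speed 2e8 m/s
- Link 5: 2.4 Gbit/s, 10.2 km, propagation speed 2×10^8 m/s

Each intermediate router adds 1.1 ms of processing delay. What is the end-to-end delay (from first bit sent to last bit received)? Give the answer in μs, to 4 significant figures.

4464 μs

L = 100 × 8 = 800 bits.
Transmission delays (L/R per hop): 1.25, 0.230548, 5, 1.09589, 0.333333 μs; sum = 7.90977 μs.
Propagation delays (d/s per hop): 2.51101, 0.365, 1.4, 0.53, 51 μs; sum = 55.806 μs.
Processing at 4 router(s): 4 × 1.1 ms = 4400 μs.
End-to-end = 4464 μs.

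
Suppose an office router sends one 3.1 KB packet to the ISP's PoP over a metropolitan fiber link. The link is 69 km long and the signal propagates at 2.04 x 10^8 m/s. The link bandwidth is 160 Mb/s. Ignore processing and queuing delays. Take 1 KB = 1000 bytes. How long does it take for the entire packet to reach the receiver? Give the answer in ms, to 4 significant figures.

0.4932 ms

L = 24800 bits.
Transmission delay = L/R = 24800 / 160000000 = 0.155 ms.
Propagation delay = d/s = 69000 m / 204000000 m/s = 0.338235 ms.
Total = 0.4932 ms.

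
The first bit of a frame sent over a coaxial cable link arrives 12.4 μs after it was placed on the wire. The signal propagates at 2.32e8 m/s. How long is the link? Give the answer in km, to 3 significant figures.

2.88 km

d = s × t_prop = 2.32e+08 × 1.24e-05 = 2.88 km.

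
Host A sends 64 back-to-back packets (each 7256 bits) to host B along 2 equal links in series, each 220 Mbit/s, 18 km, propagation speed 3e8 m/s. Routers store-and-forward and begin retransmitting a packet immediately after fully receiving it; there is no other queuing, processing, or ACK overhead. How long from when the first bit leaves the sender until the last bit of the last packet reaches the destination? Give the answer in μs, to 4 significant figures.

Per-hop transmission t_tx = L/R = 7256/220000000 = 32.9818 μs.
Per-hop propagation t_prop = 18000/300000000 = 60 μs.
Pipeline fill: first packet needs 2·t_tx to clear all hops; remaining 63 packets each add one t_tx.
Total = (2+64-1)·t_tx + 2·t_prop = 65·32.9818 + 2·60 = 2264 μs.

2264 μs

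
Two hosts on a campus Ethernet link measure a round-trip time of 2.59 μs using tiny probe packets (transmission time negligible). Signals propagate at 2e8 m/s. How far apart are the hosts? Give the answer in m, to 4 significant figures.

259.0 m

One-way propagation = RTT/2 = 1.295 μs.
d = s × t = 200000000 × 1.295e-06 = 259.0 m.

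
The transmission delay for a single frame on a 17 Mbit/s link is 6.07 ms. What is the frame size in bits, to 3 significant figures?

L = R × t_tx = 17000000 b/s × 0.00607 s = 103190 bits.

103000 bits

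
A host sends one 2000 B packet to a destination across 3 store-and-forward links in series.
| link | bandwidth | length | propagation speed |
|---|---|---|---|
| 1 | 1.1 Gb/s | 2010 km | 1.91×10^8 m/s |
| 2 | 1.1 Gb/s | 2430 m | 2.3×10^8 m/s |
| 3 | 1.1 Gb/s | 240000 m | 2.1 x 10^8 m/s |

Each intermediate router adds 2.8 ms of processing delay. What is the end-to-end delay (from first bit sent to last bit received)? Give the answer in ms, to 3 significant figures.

17.3 ms

L = 2000 × 8 = 16000 bits.
Transmission delay per hop = L/R = 16000/1100000000 = 0.0145455 ms; 3 hops → 0.0436364 ms.
Propagation delays (d/s per hop): 10.5236, 0.0105652, 1.14286 ms; sum = 11.677 ms.
Processing at 2 router(s): 2 × 2.8 ms = 5.6 ms.
End-to-end = 17.3 ms.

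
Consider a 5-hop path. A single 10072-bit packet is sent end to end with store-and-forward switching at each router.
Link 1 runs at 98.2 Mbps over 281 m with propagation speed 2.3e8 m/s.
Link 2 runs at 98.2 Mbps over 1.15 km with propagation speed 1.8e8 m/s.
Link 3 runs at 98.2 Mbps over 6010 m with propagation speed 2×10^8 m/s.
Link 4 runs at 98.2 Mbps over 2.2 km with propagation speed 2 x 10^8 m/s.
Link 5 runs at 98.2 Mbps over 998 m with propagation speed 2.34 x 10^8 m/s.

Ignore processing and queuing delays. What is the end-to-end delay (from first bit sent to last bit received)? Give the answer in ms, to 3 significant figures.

Transmission delay per hop = L/R = 10072/98200000 = 0.102566 ms; 5 hops → 0.512831 ms.
Propagation delays (d/s per hop): 0.00122174, 0.00638889, 0.03005, 0.011, 0.00426496 ms; sum = 0.0529256 ms.
End-to-end = 0.566 ms.

0.566 ms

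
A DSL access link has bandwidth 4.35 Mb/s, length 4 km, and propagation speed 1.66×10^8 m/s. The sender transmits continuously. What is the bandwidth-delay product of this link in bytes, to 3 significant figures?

13.1 bytes

Propagation delay = 4000 / 166000000 = 2.40964e-05 s.
BDP = R × t_prop = 4350000 × 2.40964e-05 = 104.819 bits.
In bytes: 104.819/8 = 13.1 bytes.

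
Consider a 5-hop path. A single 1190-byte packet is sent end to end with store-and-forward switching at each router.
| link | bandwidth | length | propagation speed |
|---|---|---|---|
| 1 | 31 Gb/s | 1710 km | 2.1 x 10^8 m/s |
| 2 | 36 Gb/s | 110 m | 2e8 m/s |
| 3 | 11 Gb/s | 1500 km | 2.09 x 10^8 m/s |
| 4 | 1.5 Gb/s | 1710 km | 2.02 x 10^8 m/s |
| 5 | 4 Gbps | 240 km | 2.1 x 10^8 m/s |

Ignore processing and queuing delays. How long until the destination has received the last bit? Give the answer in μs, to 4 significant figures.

24940 μs

L = 1190 × 8 = 9520 bits.
Transmission delays (L/R per hop): 0.307097, 0.264444, 0.865455, 6.34667, 2.38 μs; sum = 10.1637 μs.
Propagation delays (d/s per hop): 8142.86, 0.55, 7177.03, 8465.35, 1142.86 μs; sum = 24928.6 μs.
End-to-end = 24940 μs.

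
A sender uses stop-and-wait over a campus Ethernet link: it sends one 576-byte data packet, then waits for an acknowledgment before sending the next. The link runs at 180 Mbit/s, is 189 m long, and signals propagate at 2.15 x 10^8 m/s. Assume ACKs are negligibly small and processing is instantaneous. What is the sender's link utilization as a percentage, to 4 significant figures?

93.57 %

t_tx = L/R = 4608/180000000 = 2.56e-05 s.
t_prop = 189/215000000 = 8.7907e-07 s; RTT = 1.75814e-06 s.
Cycle = t_tx + RTT = 2.73581e-05 s.
Utilization = t_tx / cycle = 2.56e-05/2.73581e-05 = 93.57 %.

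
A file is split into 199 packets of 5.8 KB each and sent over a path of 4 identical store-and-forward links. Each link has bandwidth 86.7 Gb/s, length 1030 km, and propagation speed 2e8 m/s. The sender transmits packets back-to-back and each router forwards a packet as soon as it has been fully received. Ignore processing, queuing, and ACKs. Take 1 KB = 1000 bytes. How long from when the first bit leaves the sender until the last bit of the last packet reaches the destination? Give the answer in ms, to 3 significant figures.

Per-hop transmission t_tx = L/R = 46400/86700000000 = 0.000535179 ms.
Per-hop propagation t_prop = 1030000/200000000 = 5.15 ms.
Pipeline fill: first packet needs 4·t_tx to clear all hops; remaining 198 packets each add one t_tx.
Total = (4+199-1)·t_tx + 4·t_prop = 202·0.000535179 + 4·5.15 = 20.7 ms.

20.7 ms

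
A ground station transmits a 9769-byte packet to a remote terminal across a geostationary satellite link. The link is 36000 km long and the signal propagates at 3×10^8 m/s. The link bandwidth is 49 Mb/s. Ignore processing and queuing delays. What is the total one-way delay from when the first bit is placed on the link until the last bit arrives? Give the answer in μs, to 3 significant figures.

L = 9769 × 8 = 78152 bits.
Transmission delay = L/R = 78152 / 49000000 = 1594.94 μs.
Propagation delay = d/s = 36000000 m / 300000000 m/s = 120000 μs.
Total = 122000 μs.

122000 μs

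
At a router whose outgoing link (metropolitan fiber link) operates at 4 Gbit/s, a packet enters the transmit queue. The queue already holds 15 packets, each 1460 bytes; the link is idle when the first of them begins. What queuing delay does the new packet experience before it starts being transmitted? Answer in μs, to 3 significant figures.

43.8 μs

Each queued packet: L/R = 11680/4000000000 = 2.92 μs.
15 queued → 43.8 μs.
Queuing delay = 43.8 μs.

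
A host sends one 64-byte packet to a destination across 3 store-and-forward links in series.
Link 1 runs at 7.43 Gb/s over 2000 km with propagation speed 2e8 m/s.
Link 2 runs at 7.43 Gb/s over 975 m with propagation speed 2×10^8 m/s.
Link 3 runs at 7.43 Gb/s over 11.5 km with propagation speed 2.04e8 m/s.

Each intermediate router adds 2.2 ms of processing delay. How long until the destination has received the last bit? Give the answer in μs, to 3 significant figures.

L = 64 × 8 = 512 bits.
Transmission delay per hop = L/R = 512/7430000000 = 0.0689098 μs; 3 hops → 0.206729 μs.
Propagation delays (d/s per hop): 10000, 4.875, 56.3725 μs; sum = 10061.2 μs.
Processing at 2 router(s): 2 × 2.2 ms = 4400 μs.
End-to-end = 14500 μs.

14500 μs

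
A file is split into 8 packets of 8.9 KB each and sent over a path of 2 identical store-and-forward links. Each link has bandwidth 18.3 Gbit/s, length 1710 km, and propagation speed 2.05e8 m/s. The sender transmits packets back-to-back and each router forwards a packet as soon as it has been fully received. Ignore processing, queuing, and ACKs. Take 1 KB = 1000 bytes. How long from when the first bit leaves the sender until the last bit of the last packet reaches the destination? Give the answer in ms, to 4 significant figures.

16.72 ms

Per-hop transmission t_tx = L/R = 71200/18300000000 = 0.00389071 ms.
Per-hop propagation t_prop = 1710000/2.05e+08 = 8.34146 ms.
Pipeline fill: first packet needs 2·t_tx to clear all hops; remaining 7 packets each add one t_tx.
Total = (2+8-1)·t_tx + 2·t_prop = 9·0.00389071 + 2·8.34146 = 16.72 ms.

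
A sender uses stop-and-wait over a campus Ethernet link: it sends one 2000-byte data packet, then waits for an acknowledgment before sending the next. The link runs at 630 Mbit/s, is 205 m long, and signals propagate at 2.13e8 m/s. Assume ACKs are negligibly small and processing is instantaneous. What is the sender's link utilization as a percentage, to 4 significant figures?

92.95 %

t_tx = L/R = 16000/630000000 = 2.53968e-05 s.
t_prop = 205/213000000 = 9.62441e-07 s; RTT = 1.92488e-06 s.
Cycle = t_tx + RTT = 2.73217e-05 s.
Utilization = t_tx / cycle = 2.53968e-05/2.73217e-05 = 92.95 %.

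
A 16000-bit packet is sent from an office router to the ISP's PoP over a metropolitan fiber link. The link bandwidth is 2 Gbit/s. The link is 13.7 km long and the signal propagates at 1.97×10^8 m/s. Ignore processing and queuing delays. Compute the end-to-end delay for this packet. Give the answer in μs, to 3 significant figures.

77.5 μs

Transmission delay = L/R = 16000 / 2000000000 = 8 μs.
Propagation delay = d/s = 13700 m / 197000000 m/s = 69.5431 μs.
Total = 77.5 μs.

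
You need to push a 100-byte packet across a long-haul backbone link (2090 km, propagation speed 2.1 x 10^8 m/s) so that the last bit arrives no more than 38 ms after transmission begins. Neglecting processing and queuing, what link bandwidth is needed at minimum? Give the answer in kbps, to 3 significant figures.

L = 800 bits.
Propagation delay = 2090000 / 210000000 = 9.95238 ms.
Transmission budget = 38 − 9.95238 = 28.0476 ms.
R ≥ L / t_tx = 800 bits / 0.0280476 s = 28.5 kbps.

28.5 kbps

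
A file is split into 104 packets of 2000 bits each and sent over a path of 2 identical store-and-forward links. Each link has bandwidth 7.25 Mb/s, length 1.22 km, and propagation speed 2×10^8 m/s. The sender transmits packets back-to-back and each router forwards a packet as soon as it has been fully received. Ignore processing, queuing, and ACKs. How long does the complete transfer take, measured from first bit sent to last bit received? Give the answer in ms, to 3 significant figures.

Per-hop transmission t_tx = L/R = 2000/7250000 = 0.275862 ms.
Per-hop propagation t_prop = 1220/200000000 = 0.0061 ms.
Pipeline fill: first packet needs 2·t_tx to clear all hops; remaining 103 packets each add one t_tx.
Total = (2+104-1)·t_tx + 2·t_prop = 105·0.275862 + 2·0.0061 = 29.0 ms.

29.0 ms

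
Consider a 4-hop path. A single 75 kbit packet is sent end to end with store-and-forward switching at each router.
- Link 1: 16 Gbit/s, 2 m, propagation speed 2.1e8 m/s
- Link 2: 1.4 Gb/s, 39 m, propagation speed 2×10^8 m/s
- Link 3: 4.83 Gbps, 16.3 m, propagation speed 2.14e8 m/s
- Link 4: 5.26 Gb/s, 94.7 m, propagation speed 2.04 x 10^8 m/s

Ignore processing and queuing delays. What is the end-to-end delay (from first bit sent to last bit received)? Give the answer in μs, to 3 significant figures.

88.8 μs

L = 75000 bits.
Transmission delays (L/R per hop): 4.6875, 53.5714, 15.528, 14.2586 μs; sum = 88.0454 μs.
Propagation delays (d/s per hop): 0.00952381, 0.195, 0.0761682, 0.464216 μs; sum = 0.744908 μs.
End-to-end = 88.8 μs.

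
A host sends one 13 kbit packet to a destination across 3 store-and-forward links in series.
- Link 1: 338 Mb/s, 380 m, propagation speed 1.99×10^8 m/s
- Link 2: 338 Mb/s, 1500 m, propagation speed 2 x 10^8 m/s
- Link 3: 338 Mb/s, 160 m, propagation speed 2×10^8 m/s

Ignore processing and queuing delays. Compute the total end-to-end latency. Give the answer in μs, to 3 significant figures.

L = 13000 bits.
Transmission delay per hop = L/R = 13000/338000000 = 38.4615 μs; 3 hops → 115.385 μs.
Propagation delays (d/s per hop): 1.90955, 7.5, 0.8 μs; sum = 10.2095 μs.
End-to-end = 126 μs.

126 μs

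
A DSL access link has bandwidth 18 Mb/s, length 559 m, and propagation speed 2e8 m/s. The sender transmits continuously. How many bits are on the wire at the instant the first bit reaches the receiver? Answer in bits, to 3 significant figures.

50.3 bits

Propagation delay = 559 / 200000000 = 2.795e-06 s.
BDP = R × t_prop = 18000000 × 2.795e-06 = 50.31 bits.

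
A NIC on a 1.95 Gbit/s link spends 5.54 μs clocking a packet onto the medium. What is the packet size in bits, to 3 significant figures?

L = R × t_tx = 1950000000 b/s × 5.54e-06 s = 10803 bits.

10800 bits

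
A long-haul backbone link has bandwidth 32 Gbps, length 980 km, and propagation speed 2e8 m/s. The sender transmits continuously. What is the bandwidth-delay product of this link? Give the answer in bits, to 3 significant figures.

157000000 bits

Propagation delay = 980000 / 200000000 = 0.0049 s.
BDP = R × t_prop = 32000000000 × 0.0049 = 156800000 bits.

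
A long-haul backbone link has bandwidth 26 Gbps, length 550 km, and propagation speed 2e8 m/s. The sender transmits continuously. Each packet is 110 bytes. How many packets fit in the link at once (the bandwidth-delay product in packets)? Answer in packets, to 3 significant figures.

Propagation delay = 550000 / 200000000 = 0.00275 s.
BDP = R × t_prop = 26000000000 × 0.00275 = 71500000 bits.
In packets of 880 bits: 81300 packets.

81300 packets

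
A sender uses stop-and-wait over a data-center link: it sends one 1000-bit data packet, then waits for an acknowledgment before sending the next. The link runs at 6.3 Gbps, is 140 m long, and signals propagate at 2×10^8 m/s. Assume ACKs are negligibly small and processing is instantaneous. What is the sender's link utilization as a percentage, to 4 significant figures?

t_tx = L/R = 1000/6300000000 = 1.5873e-07 s.
t_prop = 140/200000000 = 7e-07 s; RTT = 1.4e-06 s.
Cycle = t_tx + RTT = 1.55873e-06 s.
Utilization = t_tx / cycle = 1.5873e-07/1.55873e-06 = 10.18 %.

10.18 %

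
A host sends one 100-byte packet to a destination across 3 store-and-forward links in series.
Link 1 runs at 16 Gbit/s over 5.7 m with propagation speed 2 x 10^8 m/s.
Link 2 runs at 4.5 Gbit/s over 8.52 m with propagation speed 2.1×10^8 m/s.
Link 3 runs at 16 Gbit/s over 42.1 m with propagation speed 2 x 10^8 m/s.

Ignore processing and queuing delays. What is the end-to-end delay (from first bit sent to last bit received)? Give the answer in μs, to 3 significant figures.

0.557 μs

L = 100 × 8 = 800 bits.
Transmission delays (L/R per hop): 0.05, 0.177778, 0.05 μs; sum = 0.277778 μs.
Propagation delays (d/s per hop): 0.0285, 0.0405714, 0.2105 μs; sum = 0.279571 μs.
End-to-end = 0.557 μs.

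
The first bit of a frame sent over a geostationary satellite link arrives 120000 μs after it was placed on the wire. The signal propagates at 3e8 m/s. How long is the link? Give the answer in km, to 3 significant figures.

d = s × t_prop = 300000000 × 0.12 = 36000 km.

36000 km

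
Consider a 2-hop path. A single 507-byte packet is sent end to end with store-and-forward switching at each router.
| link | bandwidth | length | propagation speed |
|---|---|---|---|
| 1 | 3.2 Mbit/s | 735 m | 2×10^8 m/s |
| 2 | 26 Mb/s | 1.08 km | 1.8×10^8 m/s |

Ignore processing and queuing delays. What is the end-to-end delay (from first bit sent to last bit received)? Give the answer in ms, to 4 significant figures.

1.433 ms

L = 507 × 8 = 4056 bits.
Transmission delays (L/R per hop): 1.2675, 0.156 ms; sum = 1.4235 ms.
Propagation delays (d/s per hop): 0.003675, 0.006 ms; sum = 0.009675 ms.
End-to-end = 1.433 ms.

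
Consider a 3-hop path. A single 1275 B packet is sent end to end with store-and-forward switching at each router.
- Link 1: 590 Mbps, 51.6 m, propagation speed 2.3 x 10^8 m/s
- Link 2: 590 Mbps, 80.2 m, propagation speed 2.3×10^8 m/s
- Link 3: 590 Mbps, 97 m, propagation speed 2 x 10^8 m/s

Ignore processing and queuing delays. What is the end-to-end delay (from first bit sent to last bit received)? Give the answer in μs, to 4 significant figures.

52.92 μs

L = 1275 × 8 = 10200 bits.
Transmission delay per hop = L/R = 10200/590000000 = 17.2881 μs; 3 hops → 51.8644 μs.
Propagation delays (d/s per hop): 0.224348, 0.348696, 0.485 μs; sum = 1.05804 μs.
End-to-end = 52.92 μs.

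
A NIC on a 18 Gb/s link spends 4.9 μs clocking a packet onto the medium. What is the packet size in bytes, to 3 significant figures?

L = R × t_tx = 18000000000 b/s × 4.9e-06 s = 88200 bits.
In bytes: 88200 / 8 = 11000 bytes.

11000 bytes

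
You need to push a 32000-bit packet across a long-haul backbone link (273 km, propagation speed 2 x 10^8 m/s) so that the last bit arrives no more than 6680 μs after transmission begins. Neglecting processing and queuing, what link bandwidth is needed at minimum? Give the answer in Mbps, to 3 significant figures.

6.02 Mbps

Propagation delay = 273000 / 200000000 = 1365 μs.
Transmission budget = 6680 − 1365 = 5315 μs.
R ≥ L / t_tx = 32000 bits / 0.005315 s = 6.02 Mbps.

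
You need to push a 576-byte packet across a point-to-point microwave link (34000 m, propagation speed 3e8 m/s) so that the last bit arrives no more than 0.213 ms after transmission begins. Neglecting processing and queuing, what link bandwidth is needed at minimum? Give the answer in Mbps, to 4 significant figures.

L = 4608 bits.
Propagation delay = 34000 / 300000000 = 0.113333 ms.
Transmission budget = 0.213 − 0.113333 = 0.0996667 ms.
R ≥ L / t_tx = 4608 bits / 9.96667e-05 s = 46.23 Mbps.

46.23 Mbps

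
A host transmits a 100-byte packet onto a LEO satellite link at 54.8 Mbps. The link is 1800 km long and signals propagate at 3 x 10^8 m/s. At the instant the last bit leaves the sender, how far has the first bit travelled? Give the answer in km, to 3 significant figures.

t_tx = L/R = 800/54800000 = 1.45985e-05 s.
Distance = s × t_tx = 300000000 × 1.45985e-05 = 4.38 km.

4.38 km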